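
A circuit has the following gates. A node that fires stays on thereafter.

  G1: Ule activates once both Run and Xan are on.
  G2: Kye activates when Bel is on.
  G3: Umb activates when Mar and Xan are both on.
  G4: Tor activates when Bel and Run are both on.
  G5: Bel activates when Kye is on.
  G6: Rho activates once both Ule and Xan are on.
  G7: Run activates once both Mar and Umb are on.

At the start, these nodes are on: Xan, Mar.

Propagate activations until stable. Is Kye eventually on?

Kye would need Bel (G2), but Bel never turns on.

No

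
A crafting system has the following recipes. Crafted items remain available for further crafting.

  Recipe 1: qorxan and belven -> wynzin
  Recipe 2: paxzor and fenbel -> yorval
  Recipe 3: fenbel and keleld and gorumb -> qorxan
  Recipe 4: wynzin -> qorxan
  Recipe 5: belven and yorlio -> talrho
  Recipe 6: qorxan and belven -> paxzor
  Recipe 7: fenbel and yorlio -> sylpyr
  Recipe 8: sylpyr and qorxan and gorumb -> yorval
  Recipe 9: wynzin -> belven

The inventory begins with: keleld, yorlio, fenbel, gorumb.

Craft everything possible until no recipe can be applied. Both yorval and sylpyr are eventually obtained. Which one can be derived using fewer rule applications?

sylpyr

sylpyr: Using Recipe 7, fenbel and yorlio make sylpyr. [1 rule application]
yorval: Using Recipe 7, fenbel and yorlio make sylpyr. fenbel and keleld and gorumb -> qorxan (Recipe 3). Using Recipe 8, sylpyr, qorxan, and gorumb make yorval. [3 rule applications]
sylpyr needs fewer.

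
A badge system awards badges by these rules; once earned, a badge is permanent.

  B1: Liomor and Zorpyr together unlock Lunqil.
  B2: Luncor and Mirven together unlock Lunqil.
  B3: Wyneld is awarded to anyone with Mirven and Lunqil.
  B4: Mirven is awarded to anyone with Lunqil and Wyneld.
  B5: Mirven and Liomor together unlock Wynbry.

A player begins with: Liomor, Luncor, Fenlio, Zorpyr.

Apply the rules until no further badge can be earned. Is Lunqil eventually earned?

Yes

With Liomor and Zorpyr, Lunqil is earned (B1).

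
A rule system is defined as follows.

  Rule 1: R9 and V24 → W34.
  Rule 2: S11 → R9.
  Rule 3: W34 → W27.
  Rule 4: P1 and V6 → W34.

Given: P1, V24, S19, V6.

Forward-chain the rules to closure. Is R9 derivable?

R9 would need S11 (Rule 2), but S11 is never established.

No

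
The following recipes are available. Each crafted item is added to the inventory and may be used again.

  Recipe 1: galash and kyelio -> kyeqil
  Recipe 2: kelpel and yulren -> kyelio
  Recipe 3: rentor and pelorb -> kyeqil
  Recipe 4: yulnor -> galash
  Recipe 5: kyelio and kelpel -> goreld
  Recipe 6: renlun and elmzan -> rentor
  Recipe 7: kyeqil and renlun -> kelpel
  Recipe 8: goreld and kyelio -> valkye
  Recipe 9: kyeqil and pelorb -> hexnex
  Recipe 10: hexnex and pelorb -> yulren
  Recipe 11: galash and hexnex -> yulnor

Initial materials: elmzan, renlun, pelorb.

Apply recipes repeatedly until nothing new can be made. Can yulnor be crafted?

No

yulnor would need galash and hexnex (Recipe 11), but galash is never obtained.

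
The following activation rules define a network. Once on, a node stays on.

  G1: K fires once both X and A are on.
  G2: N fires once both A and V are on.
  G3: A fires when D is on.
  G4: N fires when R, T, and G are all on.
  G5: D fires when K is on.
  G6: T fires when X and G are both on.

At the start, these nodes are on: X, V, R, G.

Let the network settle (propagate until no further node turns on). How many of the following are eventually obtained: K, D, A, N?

1

G6: X and G on → T on.
R, T, and G are on, so N fires (G4).
K would need X and A (G1), but A never turns on.
D would need K (G5), but K never turns on.
A would need D (G3), but D never turns on.
N: reached.
Reached: N — 1 of the 4.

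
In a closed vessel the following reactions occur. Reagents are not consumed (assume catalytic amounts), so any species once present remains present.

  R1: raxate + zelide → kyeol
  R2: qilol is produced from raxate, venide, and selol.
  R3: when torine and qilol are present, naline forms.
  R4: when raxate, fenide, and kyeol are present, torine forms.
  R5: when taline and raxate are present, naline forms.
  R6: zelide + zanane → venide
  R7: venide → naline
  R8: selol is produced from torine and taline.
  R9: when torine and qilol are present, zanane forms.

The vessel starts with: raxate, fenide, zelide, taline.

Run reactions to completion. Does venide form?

No

venide would need zelide and zanane (R6), but zanane never forms.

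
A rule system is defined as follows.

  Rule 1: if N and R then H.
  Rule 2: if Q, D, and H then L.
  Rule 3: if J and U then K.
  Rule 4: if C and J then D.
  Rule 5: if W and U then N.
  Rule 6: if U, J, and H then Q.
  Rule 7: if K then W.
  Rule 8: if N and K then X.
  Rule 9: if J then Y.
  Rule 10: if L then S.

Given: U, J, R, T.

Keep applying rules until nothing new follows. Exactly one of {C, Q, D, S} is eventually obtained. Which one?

Q

J and U hold, so K follows (Rule 3).
K holds, so W follows (Rule 7).
W and U hold, so N follows (Rule 5).
From N and R, Rule 1 gives H.
From U, J, and H, Rule 6 gives Q.
D would need C and J (Rule 4), but C is never established. No rule produces C, and it is not given. S would need L (Rule 10), but L is never established.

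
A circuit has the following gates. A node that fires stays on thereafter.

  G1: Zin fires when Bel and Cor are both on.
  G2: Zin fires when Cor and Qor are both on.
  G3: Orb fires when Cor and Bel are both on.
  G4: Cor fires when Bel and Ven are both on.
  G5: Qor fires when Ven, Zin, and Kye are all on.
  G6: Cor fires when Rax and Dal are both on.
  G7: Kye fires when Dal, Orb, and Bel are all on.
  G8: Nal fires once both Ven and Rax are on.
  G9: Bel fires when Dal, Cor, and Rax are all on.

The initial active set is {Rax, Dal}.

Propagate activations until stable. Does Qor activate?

No

Qor would need Ven, Zin, and Kye (G5), but Ven never turns on.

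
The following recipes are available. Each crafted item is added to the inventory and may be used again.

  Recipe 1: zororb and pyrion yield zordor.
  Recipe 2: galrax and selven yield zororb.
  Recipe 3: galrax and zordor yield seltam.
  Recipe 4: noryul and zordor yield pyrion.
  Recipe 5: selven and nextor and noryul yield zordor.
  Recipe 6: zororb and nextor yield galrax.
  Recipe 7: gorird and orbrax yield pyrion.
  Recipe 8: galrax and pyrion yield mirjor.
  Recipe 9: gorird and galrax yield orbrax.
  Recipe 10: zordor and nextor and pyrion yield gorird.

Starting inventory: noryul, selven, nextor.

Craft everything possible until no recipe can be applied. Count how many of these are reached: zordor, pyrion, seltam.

selven and nextor and noryul → zordor (Recipe 5).
noryul and zordor → pyrion (Recipe 4).
zordor: reached.
pyrion: reached.
seltam would need galrax and zordor (Recipe 3), but galrax is never obtained.
Reached: zordor and pyrion — 2 of the 3.

2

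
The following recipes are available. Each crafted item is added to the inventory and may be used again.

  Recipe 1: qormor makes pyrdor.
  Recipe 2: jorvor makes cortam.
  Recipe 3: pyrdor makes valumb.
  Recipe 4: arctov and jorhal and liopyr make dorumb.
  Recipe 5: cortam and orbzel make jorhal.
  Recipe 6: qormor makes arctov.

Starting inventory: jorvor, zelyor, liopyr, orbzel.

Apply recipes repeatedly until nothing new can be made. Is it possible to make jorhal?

Using Recipe 2, jorvor makes cortam.
cortam and orbzel → jorhal (Recipe 5).

Yes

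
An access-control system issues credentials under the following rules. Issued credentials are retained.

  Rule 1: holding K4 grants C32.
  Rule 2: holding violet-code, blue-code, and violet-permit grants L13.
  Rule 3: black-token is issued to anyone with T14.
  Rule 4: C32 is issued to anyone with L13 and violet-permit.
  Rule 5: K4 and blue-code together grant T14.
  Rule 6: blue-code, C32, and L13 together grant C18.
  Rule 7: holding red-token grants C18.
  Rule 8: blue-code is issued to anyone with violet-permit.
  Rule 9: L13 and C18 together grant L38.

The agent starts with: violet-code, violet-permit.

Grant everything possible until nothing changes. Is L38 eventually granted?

Yes

Holding violet-permit grants blue-code (Rule 8).
Holding violet-code, blue-code, and violet-permit grants L13 (Rule 2).
Holding L13 and violet-permit grants C32 (Rule 4).
Holding blue-code, C32, and L13 grants C18 (Rule 6).
Holding L13 and C18 grants L38 (Rule 9).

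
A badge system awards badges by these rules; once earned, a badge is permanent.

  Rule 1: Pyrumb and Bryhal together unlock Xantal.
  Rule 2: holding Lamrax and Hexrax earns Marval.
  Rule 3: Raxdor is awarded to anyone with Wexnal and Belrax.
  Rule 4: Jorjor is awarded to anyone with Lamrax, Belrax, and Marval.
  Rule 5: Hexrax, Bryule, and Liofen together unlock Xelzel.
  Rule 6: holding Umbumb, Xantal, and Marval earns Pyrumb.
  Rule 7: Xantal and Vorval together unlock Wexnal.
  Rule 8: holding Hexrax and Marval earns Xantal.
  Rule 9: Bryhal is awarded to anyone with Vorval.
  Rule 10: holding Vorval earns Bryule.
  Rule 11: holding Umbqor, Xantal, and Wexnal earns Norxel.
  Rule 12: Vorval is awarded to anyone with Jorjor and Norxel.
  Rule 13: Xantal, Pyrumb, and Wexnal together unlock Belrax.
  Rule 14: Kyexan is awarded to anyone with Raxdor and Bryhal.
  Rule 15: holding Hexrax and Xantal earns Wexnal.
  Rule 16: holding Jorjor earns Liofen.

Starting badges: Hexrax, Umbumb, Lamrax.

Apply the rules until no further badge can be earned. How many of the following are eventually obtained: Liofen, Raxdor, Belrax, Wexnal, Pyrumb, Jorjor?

6

With Lamrax and Hexrax, Marval is earned (Rule 2).
With Hexrax and Marval, Xantal is earned (Rule 8).
With Umbumb, Xantal, and Marval, Pyrumb is earned (Rule 6).
With Hexrax and Xantal, Wexnal is earned (Rule 15).
With Xantal, Pyrumb, and Wexnal, Belrax is earned (Rule 13).
With Wexnal and Belrax, Raxdor is earned (Rule 3).
With Lamrax, Belrax, and Marval, Jorjor is earned (Rule 4).
With Jorjor, Liofen is earned (Rule 16).
Liofen: reached.
Raxdor: reached.
Belrax: reached.
Wexnal: reached.
Pyrumb: reached.
Jorjor: reached.
All 6 are reached.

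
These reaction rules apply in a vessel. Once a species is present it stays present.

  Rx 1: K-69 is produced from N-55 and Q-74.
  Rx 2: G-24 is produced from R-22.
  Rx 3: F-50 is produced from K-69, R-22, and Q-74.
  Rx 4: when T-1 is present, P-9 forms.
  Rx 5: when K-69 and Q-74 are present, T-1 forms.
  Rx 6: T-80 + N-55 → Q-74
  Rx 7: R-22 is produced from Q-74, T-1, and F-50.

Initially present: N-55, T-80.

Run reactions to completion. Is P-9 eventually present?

Yes

T-80 and N-55 present → Q-74 forms (Rx 6).
N-55 and Q-74 present → K-69 forms (Rx 1).
K-69 and Q-74 present → T-1 forms (Rx 5).
T-1 present → P-9 forms (Rx 4).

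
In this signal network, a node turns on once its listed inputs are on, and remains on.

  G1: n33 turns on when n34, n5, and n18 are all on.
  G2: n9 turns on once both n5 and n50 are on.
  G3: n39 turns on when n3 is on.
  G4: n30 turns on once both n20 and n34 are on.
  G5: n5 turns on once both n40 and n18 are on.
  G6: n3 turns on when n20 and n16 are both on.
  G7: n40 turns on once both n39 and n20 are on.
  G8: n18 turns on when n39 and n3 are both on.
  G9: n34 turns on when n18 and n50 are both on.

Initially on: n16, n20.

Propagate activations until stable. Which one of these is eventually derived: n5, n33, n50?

n5

G6: n20 and n16 on → n3 on.
G3: n3 on → n39 on.
n39 and n20 are on, so n40 turns on (G7).
G8: n39 and n3 on → n18 on.
n40 and n18 are on, so n5 turns on (G5).
No rule produces n50, and it is not given. n33 would need n34, n5, and n18 (G1), but n34 never turns on.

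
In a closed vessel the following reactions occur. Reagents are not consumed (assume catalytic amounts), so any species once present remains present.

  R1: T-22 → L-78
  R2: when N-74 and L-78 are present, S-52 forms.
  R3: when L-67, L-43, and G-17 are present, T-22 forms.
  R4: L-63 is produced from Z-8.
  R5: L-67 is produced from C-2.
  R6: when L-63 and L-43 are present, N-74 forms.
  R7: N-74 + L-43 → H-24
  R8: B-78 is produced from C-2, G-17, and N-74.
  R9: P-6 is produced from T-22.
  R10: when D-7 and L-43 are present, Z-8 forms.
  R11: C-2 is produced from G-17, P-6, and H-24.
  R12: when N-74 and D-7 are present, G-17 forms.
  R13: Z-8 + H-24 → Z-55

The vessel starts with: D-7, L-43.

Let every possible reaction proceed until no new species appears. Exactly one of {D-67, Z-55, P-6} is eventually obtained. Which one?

Z-55

D-7 and L-43 present → Z-8 forms (R10).
Z-8 present → L-63 forms (R4).
L-63 and L-43 present → N-74 forms (R6).
N-74 and L-43 present → H-24 forms (R7).
Z-8 and H-24 present → Z-55 forms (R13).
P-6 would need T-22 (R9), but T-22 never forms. No rule produces D-67, and it is not given.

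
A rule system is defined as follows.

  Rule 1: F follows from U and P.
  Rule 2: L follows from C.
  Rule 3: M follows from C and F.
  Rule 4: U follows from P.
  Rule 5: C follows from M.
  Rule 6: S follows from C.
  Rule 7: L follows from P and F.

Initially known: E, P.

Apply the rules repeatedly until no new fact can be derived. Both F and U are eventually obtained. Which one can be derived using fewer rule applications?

U: P holds, so U follows (Rule 4). [1 rule application]
F: From P, Rule 4 gives U. From U and P, Rule 1 gives F. [2 rule applications]
U needs fewer.

U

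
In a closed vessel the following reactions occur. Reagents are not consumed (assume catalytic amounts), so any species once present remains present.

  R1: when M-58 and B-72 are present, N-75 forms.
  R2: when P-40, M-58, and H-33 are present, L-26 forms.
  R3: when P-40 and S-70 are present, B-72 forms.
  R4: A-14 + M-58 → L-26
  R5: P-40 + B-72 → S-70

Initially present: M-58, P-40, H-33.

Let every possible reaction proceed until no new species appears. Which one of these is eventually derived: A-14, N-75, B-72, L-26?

P-40, M-58, and H-33 present → L-26 forms (R2).
No rule produces A-14, and it is not given. N-75 would need M-58 and B-72 (R1), but B-72 never forms. B-72 would need P-40 and S-70 (R3), but S-70 never forms.

L-26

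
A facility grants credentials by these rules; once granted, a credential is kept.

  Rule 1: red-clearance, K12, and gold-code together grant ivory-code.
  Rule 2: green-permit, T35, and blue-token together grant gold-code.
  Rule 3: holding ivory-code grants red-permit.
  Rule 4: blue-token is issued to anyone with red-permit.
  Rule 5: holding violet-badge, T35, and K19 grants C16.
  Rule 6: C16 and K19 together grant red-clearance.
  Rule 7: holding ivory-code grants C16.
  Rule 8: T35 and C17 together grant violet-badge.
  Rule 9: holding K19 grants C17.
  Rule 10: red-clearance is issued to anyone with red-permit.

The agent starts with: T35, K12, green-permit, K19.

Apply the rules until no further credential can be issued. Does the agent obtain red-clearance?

Holding K19 grants C17 (Rule 9).
Holding T35 and C17 grants violet-badge (Rule 8).
Holding violet-badge, T35, and K19 grants C16 (Rule 5).
Holding C16 and K19 grants red-clearance (Rule 6).

Yes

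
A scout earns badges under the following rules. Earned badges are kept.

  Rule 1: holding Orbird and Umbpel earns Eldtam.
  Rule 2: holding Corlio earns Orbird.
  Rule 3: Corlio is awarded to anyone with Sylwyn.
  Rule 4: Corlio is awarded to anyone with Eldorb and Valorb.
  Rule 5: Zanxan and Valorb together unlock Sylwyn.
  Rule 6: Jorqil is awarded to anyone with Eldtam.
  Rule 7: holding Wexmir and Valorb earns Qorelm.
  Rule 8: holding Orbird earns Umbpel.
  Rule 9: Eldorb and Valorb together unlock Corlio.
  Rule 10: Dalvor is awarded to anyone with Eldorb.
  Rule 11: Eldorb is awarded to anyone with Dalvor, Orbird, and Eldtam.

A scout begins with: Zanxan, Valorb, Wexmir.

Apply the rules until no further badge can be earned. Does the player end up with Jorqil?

Yes

With Zanxan and Valorb, Sylwyn is earned (Rule 5).
With Sylwyn, Corlio is earned (Rule 3).
With Corlio, Orbird is earned (Rule 2).
With Orbird, Umbpel is earned (Rule 8).
With Orbird and Umbpel, Eldtam is earned (Rule 1).
With Eldtam, Jorqil is earned (Rule 6).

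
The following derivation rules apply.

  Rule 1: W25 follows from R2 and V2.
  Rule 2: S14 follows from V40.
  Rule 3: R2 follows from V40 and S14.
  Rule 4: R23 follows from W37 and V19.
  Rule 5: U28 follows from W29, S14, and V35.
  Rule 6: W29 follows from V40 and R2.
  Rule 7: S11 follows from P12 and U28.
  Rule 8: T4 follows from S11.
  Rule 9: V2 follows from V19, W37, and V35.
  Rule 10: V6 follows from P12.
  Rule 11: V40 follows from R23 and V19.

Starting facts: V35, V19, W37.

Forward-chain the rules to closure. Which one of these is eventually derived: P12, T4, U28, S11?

U28

From W37 and V19, Rule 4 gives R23.
From R23 and V19, Rule 11 gives V40.
V40 holds, so S14 follows (Rule 2).
V40 and S14 hold, so R2 follows (Rule 3).
V40 and R2 hold, so W29 follows (Rule 6).
W29, S14, and V35 hold, so U28 follows (Rule 5).
T4 would need S11 (Rule 8), but S11 is never established. S11 would need P12 and U28 (Rule 7), but P12 is never established. No rule produces P12, and it is not given.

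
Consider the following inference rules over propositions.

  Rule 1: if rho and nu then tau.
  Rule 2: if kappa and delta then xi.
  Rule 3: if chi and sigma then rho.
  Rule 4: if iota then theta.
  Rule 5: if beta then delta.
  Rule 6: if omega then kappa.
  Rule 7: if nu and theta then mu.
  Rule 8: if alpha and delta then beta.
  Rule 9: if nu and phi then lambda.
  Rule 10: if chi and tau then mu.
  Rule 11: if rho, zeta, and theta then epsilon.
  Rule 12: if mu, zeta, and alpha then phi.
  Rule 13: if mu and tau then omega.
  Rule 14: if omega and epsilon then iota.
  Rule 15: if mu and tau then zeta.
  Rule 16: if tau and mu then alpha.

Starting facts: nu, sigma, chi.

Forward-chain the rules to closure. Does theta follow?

No

theta would need iota (Rule 4), but iota is never established.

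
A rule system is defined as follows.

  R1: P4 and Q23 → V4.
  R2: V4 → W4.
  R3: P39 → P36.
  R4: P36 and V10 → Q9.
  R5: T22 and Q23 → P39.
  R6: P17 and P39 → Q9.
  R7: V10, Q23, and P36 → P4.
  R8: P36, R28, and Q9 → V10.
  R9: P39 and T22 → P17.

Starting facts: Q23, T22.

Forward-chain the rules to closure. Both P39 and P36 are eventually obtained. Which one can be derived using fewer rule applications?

P39

P39: T22 and Q23 hold, so P39 follows (R5). [1 rule application]
P36: From T22 and Q23, R5 gives P39. From P39, R3 gives P36. [2 rule applications]
P39 needs fewer.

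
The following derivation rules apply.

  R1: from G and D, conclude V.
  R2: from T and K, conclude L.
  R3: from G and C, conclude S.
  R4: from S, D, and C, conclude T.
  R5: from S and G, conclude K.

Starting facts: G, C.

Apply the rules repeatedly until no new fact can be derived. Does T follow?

No

T would need S, D, and C (R4), but D is never established.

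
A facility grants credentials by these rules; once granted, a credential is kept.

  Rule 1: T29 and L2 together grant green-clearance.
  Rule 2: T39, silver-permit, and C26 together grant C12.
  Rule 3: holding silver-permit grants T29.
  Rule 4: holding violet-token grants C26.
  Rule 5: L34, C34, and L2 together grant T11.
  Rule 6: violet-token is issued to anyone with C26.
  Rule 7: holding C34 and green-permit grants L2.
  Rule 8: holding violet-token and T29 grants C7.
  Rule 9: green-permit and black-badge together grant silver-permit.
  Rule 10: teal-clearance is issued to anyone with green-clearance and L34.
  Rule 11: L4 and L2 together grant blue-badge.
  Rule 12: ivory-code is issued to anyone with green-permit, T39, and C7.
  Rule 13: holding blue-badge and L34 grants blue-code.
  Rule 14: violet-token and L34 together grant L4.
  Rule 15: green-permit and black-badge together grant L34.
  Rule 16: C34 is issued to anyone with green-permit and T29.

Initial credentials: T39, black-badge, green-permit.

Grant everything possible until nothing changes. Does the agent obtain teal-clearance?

Holding green-permit and black-badge grants silver-permit (Rule 9).
Holding green-permit and black-badge grants L34 (Rule 15).
Holding silver-permit grants T29 (Rule 3).
Holding green-permit and T29 grants C34 (Rule 16).
Holding C34 and green-permit grants L2 (Rule 7).
Holding T29 and L2 grants green-clearance (Rule 1).
Holding green-clearance and L34 grants teal-clearance (Rule 10).

Yes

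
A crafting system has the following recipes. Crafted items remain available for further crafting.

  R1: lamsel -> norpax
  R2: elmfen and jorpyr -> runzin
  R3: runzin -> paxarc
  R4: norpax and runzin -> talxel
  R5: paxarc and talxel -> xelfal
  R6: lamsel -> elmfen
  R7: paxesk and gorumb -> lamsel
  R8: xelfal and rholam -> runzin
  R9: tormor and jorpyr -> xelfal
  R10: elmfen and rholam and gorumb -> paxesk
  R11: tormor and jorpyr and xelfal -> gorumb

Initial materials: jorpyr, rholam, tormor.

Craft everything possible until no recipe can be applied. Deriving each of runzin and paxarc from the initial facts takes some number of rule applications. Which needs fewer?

runzin

runzin: Using R9, tormor and jorpyr make xelfal. xelfal and rholam -> runzin (R8). [2 rule applications]
paxarc: tormor and jorpyr -> xelfal (R9). Using R8, xelfal and rholam make runzin. runzin -> paxarc (R3). [3 rule applications]
runzin needs fewer.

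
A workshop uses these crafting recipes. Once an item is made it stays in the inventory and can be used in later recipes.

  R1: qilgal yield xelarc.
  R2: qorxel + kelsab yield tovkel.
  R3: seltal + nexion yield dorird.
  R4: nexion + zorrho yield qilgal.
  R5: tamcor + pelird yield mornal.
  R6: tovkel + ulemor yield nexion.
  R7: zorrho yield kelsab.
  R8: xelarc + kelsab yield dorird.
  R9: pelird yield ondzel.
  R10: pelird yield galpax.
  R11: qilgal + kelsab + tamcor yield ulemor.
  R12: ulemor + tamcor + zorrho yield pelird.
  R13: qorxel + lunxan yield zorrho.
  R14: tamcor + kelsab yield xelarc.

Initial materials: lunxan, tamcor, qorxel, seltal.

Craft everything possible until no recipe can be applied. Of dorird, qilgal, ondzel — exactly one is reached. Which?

Using R13, qorxel and lunxan make zorrho.
zorrho → kelsab (R7).
Using R14, tamcor and kelsab make xelarc.
xelarc + kelsab → dorird (R8).
qilgal would need nexion and zorrho (R4), but nexion is never obtained. ondzel would need pelird (R9), but pelird is never obtained.

dorird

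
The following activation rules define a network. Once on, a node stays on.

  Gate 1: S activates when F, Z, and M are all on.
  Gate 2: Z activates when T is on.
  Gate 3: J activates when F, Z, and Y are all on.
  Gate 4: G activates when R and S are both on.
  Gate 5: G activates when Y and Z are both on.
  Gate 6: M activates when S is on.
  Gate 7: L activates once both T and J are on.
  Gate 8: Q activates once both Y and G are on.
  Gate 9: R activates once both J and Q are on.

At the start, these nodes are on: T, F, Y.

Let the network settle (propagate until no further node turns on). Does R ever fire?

Yes

T is on, so Z activates (Gate 2).
F, Z, and Y are on, so J activates (Gate 3).
Gate 5: Y and Z on → G on.
Gate 8: Y and G on → Q on.
J and Q are on, so R activates (Gate 9).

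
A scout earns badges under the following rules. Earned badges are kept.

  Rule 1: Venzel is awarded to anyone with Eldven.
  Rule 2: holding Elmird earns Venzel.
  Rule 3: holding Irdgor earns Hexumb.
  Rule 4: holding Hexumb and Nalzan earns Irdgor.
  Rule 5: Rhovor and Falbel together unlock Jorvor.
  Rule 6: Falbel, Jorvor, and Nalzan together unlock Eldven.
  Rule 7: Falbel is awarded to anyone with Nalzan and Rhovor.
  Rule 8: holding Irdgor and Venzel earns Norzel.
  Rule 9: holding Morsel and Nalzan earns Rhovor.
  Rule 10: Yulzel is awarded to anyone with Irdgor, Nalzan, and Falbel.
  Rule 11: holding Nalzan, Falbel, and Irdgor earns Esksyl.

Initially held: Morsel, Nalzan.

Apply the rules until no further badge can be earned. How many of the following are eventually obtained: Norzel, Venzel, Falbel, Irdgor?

2

With Morsel and Nalzan, Rhovor is earned (Rule 9).
With Nalzan and Rhovor, Falbel is earned (Rule 7).
With Rhovor and Falbel, Jorvor is earned (Rule 5).
With Falbel, Jorvor, and Nalzan, Eldven is earned (Rule 6).
With Eldven, Venzel is earned (Rule 1).
Norzel would need Irdgor and Venzel (Rule 8), but Irdgor is never earned.
Venzel: reached.
Falbel: reached.
Irdgor would need Hexumb and Nalzan (Rule 4), but Hexumb is never earned.
Reached: Venzel and Falbel — 2 of the 4.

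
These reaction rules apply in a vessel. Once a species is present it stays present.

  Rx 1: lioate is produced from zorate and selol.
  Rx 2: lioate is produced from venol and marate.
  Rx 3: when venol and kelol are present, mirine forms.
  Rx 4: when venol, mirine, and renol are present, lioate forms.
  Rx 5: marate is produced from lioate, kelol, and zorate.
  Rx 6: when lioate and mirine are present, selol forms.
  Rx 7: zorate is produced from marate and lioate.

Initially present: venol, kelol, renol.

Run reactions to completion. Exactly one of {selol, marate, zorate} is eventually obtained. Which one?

selol

venol and kelol present → mirine forms (Rx 3).
venol, mirine, and renol present → lioate forms (Rx 4).
lioate and mirine present → selol forms (Rx 6).
zorate would need marate and lioate (Rx 7), but marate never forms. marate would need lioate, kelol, and zorate (Rx 5), but zorate never forms.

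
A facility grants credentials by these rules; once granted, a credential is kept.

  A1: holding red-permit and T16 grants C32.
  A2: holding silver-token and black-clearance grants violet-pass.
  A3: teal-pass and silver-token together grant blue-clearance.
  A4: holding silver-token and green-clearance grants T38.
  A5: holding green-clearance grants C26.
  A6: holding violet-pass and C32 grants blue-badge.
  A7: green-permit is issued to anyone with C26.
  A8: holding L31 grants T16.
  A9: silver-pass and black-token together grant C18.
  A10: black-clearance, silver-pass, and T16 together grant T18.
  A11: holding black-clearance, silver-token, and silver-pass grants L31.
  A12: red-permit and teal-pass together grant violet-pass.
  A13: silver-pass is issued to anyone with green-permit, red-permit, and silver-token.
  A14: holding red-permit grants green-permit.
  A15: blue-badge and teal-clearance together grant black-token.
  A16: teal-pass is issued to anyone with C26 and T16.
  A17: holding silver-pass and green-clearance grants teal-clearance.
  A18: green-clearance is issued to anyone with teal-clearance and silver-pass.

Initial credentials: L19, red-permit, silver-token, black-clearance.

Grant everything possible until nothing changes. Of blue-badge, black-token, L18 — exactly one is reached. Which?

Holding silver-token and black-clearance grants violet-pass (A2).
Holding red-permit grants green-permit (A14).
Holding green-permit, red-permit, and silver-token grants silver-pass (A13).
Holding black-clearance, silver-token, and silver-pass grants L31 (A11).
Holding L31 grants T16 (A8).
Holding red-permit and T16 grants C32 (A1).
Holding violet-pass and C32 grants blue-badge (A6).
black-token would need blue-badge and teal-clearance (A15), but teal-clearance is never granted. No rule produces L18, and it is not given.

blue-badge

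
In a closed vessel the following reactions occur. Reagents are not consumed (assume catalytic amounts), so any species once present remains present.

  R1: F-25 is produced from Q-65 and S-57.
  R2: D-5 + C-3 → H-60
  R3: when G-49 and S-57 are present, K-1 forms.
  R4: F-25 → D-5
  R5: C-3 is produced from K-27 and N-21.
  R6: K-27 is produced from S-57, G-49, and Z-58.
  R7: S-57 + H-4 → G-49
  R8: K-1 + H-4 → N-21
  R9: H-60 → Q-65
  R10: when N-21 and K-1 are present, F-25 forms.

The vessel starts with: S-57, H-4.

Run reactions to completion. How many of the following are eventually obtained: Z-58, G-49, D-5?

S-57 and H-4 present → G-49 forms (R7).
G-49 and S-57 present → K-1 forms (R3).
K-1 and H-4 present → N-21 forms (R8).
N-21 and K-1 present → F-25 forms (R10).
F-25 present → D-5 forms (R4).
No rule produces Z-58, and it is not given.
G-49: reached.
D-5: reached.
Reached: G-49 and D-5 — 2 of the 3.

2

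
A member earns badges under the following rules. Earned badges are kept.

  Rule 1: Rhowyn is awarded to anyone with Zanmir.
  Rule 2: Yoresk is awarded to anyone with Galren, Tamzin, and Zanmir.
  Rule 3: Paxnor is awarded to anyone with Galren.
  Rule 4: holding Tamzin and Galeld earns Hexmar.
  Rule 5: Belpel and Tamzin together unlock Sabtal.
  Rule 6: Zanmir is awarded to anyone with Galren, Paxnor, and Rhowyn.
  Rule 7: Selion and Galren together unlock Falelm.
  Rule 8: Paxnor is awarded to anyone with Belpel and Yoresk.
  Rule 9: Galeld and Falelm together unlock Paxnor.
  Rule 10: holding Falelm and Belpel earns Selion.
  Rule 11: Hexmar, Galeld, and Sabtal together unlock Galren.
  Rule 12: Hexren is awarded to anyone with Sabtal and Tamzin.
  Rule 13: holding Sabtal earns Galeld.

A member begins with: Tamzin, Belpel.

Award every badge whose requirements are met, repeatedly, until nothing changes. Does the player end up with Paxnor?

Yes

With Belpel and Tamzin, Sabtal is earned (Rule 5).
With Sabtal, Galeld is earned (Rule 13).
With Tamzin and Galeld, Hexmar is earned (Rule 4).
With Hexmar, Galeld, and Sabtal, Galren is earned (Rule 11).
With Galren, Paxnor is earned (Rule 3).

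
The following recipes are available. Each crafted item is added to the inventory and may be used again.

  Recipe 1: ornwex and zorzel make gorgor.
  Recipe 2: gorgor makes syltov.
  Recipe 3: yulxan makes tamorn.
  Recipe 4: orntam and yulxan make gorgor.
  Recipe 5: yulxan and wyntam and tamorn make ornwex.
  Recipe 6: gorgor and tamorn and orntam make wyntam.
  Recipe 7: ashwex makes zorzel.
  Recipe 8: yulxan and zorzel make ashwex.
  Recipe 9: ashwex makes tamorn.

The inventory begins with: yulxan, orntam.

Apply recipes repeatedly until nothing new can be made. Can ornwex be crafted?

Yes

orntam and yulxan → gorgor (Recipe 4).
yulxan → tamorn (Recipe 3).
gorgor and tamorn and orntam → wyntam (Recipe 6).
yulxan and wyntam and tamorn → ornwex (Recipe 5).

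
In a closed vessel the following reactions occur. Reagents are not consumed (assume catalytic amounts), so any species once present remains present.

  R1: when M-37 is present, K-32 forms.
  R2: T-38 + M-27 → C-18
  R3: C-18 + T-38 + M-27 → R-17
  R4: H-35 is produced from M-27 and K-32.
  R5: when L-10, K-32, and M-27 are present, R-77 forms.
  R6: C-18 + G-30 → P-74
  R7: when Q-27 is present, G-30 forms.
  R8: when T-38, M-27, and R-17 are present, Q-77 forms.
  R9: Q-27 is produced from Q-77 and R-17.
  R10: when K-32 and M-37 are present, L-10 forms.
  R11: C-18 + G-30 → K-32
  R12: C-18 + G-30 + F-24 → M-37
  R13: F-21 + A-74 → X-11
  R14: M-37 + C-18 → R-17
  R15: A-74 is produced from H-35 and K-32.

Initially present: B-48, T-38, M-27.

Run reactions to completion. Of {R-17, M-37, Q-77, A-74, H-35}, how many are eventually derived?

4

T-38 and M-27 present → C-18 forms (R2).
C-18, T-38, and M-27 present → R-17 forms (R3).
T-38, M-27, and R-17 present → Q-77 forms (R8).
Q-77 and R-17 present → Q-27 forms (R9).
Q-27 present → G-30 forms (R7).
C-18 and G-30 present → K-32 forms (R11).
M-27 and K-32 present → H-35 forms (R4).
H-35 and K-32 present → A-74 forms (R15).
R-17: reached.
M-37 would need C-18, G-30, and F-24 (R12), but F-24 never forms.
Q-77: reached.
A-74: reached.
H-35: reached.
Reached: R-17, Q-77, A-74, and H-35 — 4 of the 5.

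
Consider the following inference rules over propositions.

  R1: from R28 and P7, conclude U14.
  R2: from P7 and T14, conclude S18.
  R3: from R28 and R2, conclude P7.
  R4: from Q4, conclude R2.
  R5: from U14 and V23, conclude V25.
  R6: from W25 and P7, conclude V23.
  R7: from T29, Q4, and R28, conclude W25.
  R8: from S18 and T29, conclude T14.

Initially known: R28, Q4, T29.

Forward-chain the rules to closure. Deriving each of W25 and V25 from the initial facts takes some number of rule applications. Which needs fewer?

W25

W25: From T29, Q4, and R28, R7 gives W25. [1 rule application]
V25: T29, Q4, and R28 hold, so W25 follows (R7). From Q4, R4 gives R2. R28 and R2 hold, so P7 follows (R3). From W25 and P7, R6 gives V23. R28 and P7 hold, so U14 follows (R1). U14 and V23 hold, so V25 follows (R5). [6 rule applications]
W25 needs fewer.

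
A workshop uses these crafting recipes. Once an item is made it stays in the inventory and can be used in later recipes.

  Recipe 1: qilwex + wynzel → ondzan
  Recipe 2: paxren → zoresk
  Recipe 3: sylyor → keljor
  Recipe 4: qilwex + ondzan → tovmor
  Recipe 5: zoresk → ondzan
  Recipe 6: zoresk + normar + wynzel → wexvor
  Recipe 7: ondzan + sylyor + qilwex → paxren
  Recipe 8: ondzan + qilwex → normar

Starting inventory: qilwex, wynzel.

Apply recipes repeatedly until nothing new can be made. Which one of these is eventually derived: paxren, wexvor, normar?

normar

qilwex + wynzel → ondzan (Recipe 1).
ondzan + qilwex → normar (Recipe 8).
wexvor would need zoresk, normar, and wynzel (Recipe 6), but zoresk is never obtained. paxren would need ondzan, sylyor, and qilwex (Recipe 7), but sylyor is never obtained.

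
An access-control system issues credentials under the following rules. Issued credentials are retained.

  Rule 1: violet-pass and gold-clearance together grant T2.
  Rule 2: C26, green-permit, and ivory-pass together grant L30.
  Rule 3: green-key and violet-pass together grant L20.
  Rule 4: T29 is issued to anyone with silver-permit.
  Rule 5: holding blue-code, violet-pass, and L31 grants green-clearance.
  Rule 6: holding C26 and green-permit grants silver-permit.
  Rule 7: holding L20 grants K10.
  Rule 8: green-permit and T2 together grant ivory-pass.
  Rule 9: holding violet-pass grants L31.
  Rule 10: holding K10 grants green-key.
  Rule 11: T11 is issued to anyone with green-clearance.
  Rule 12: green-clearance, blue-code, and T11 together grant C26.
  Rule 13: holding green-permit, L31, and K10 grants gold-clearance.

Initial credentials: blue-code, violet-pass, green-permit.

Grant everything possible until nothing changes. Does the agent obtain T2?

T2 would need violet-pass and gold-clearance (Rule 1), but gold-clearance is never granted.

No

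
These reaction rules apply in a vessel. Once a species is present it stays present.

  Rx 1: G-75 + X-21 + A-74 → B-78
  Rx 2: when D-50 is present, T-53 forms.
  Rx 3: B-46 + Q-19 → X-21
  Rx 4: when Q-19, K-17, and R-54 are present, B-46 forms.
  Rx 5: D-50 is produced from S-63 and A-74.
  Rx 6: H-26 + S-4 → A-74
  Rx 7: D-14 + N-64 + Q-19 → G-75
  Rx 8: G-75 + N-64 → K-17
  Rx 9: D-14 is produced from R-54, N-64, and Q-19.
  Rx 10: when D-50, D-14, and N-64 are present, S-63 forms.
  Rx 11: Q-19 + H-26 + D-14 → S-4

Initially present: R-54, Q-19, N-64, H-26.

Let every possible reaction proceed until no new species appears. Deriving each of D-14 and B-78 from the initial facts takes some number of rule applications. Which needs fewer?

D-14: R-54, N-64, and Q-19 present → D-14 forms (Rx 9). [1 rule application]
B-78: R-54, N-64, and Q-19 present → D-14 forms (Rx 9). D-14, N-64, and Q-19 present → G-75 forms (Rx 7). Q-19, H-26, and D-14 present → S-4 forms (Rx 11). H-26 and S-4 present → A-74 forms (Rx 6). G-75 and N-64 present → K-17 forms (Rx 8). Q-19, K-17, and R-54 present → B-46 forms (Rx 4). B-46 and Q-19 present → X-21 forms (Rx 3). G-75, X-21, and A-74 present → B-78 forms (Rx 1). [8 rule applications]
D-14 needs fewer.

D-14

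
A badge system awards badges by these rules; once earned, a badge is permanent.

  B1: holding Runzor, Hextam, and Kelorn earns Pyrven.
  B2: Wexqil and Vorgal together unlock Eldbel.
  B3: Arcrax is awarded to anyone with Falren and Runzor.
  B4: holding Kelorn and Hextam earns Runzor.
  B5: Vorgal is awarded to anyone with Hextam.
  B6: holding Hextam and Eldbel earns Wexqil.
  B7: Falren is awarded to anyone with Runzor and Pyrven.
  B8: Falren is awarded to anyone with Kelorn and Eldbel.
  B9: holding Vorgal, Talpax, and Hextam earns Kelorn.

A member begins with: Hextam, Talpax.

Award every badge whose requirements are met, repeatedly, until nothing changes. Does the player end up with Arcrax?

With Hextam, Vorgal is earned (B5).
With Vorgal, Talpax, and Hextam, Kelorn is earned (B9).
With Kelorn and Hextam, Runzor is earned (B4).
With Runzor, Hextam, and Kelorn, Pyrven is earned (B1).
With Runzor and Pyrven, Falren is earned (B7).
With Falren and Runzor, Arcrax is earned (B3).

Yes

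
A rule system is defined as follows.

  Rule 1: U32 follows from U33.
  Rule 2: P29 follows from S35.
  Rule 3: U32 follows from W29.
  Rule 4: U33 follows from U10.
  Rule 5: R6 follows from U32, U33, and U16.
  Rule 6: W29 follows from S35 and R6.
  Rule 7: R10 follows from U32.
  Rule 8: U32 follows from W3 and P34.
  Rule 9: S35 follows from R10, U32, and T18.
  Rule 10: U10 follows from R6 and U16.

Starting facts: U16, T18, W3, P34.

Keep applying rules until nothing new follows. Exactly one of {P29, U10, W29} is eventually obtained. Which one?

From W3 and P34, Rule 8 gives U32.
From U32, Rule 7 gives R10.
From R10, U32, and T18, Rule 9 gives S35.
S35 holds, so P29 follows (Rule 2).
U10 would need R6 and U16 (Rule 10), but R6 is never established. W29 would need S35 and R6 (Rule 6), but R6 is never established.

P29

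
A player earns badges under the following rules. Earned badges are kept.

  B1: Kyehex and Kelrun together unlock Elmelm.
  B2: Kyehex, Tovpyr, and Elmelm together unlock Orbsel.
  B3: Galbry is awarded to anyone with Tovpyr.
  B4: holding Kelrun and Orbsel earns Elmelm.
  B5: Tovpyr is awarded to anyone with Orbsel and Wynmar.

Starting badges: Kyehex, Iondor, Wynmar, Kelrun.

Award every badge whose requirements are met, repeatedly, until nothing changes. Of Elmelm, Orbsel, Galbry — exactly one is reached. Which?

With Kyehex and Kelrun, Elmelm is earned (B1).
Galbry would need Tovpyr (B3), but Tovpyr is never earned. Orbsel would need Kyehex, Tovpyr, and Elmelm (B2), but Tovpyr is never earned.

Elmelm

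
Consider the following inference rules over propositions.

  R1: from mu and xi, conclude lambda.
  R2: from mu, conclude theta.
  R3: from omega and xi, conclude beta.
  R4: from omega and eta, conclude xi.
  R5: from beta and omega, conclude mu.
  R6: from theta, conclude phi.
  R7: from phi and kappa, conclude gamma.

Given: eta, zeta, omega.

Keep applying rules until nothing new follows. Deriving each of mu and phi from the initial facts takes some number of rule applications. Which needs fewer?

mu: From omega and eta, R4 gives xi. From omega and xi, R3 gives beta. From beta and omega, R5 gives mu. [3 rule applications]
phi: omega and eta hold, so xi follows (R4). omega and xi hold, so beta follows (R3). From beta and omega, R5 gives mu. From mu, R2 gives theta. theta holds, so phi follows (R6). [5 rule applications]
mu needs fewer.

mu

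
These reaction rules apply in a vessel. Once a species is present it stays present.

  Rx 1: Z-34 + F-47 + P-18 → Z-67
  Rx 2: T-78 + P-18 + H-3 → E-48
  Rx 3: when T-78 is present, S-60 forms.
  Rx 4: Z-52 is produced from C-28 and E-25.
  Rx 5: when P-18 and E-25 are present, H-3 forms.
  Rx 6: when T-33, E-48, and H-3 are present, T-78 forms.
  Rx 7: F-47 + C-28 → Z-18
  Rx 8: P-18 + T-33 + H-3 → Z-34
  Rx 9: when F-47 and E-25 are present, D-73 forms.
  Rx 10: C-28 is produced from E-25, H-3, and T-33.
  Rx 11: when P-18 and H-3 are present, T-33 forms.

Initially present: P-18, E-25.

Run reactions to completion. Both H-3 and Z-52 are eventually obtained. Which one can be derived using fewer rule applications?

H-3

H-3: P-18 and E-25 present → H-3 forms (Rx 5). [1 rule application]
Z-52: P-18 and E-25 present → H-3 forms (Rx 5). P-18 and H-3 present → T-33 forms (Rx 11). E-25, H-3, and T-33 present → C-28 forms (Rx 10). C-28 and E-25 present → Z-52 forms (Rx 4). [4 rule applications]
H-3 needs fewer.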